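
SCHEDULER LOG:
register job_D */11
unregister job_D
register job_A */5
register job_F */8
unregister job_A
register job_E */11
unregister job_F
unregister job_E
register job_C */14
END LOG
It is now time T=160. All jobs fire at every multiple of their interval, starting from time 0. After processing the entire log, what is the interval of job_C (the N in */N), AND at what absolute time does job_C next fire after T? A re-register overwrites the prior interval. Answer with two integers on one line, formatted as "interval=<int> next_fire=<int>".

Answer: interval=14 next_fire=168

Derivation:
Op 1: register job_D */11 -> active={job_D:*/11}
Op 2: unregister job_D -> active={}
Op 3: register job_A */5 -> active={job_A:*/5}
Op 4: register job_F */8 -> active={job_A:*/5, job_F:*/8}
Op 5: unregister job_A -> active={job_F:*/8}
Op 6: register job_E */11 -> active={job_E:*/11, job_F:*/8}
Op 7: unregister job_F -> active={job_E:*/11}
Op 8: unregister job_E -> active={}
Op 9: register job_C */14 -> active={job_C:*/14}
Final interval of job_C = 14
Next fire of job_C after T=160: (160//14+1)*14 = 168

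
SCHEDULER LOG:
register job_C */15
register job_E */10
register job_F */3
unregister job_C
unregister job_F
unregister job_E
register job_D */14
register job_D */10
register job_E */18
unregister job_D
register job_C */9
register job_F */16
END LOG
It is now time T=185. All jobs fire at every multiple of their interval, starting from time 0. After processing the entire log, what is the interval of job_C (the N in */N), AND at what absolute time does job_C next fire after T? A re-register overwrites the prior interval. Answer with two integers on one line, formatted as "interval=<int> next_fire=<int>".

Op 1: register job_C */15 -> active={job_C:*/15}
Op 2: register job_E */10 -> active={job_C:*/15, job_E:*/10}
Op 3: register job_F */3 -> active={job_C:*/15, job_E:*/10, job_F:*/3}
Op 4: unregister job_C -> active={job_E:*/10, job_F:*/3}
Op 5: unregister job_F -> active={job_E:*/10}
Op 6: unregister job_E -> active={}
Op 7: register job_D */14 -> active={job_D:*/14}
Op 8: register job_D */10 -> active={job_D:*/10}
Op 9: register job_E */18 -> active={job_D:*/10, job_E:*/18}
Op 10: unregister job_D -> active={job_E:*/18}
Op 11: register job_C */9 -> active={job_C:*/9, job_E:*/18}
Op 12: register job_F */16 -> active={job_C:*/9, job_E:*/18, job_F:*/16}
Final interval of job_C = 9
Next fire of job_C after T=185: (185//9+1)*9 = 189

Answer: interval=9 next_fire=189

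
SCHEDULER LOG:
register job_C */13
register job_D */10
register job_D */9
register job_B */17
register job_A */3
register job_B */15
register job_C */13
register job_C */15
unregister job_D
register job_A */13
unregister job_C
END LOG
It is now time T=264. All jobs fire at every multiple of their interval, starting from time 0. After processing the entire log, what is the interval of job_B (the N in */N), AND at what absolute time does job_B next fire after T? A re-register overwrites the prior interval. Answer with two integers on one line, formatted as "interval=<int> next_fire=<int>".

Op 1: register job_C */13 -> active={job_C:*/13}
Op 2: register job_D */10 -> active={job_C:*/13, job_D:*/10}
Op 3: register job_D */9 -> active={job_C:*/13, job_D:*/9}
Op 4: register job_B */17 -> active={job_B:*/17, job_C:*/13, job_D:*/9}
Op 5: register job_A */3 -> active={job_A:*/3, job_B:*/17, job_C:*/13, job_D:*/9}
Op 6: register job_B */15 -> active={job_A:*/3, job_B:*/15, job_C:*/13, job_D:*/9}
Op 7: register job_C */13 -> active={job_A:*/3, job_B:*/15, job_C:*/13, job_D:*/9}
Op 8: register job_C */15 -> active={job_A:*/3, job_B:*/15, job_C:*/15, job_D:*/9}
Op 9: unregister job_D -> active={job_A:*/3, job_B:*/15, job_C:*/15}
Op 10: register job_A */13 -> active={job_A:*/13, job_B:*/15, job_C:*/15}
Op 11: unregister job_C -> active={job_A:*/13, job_B:*/15}
Final interval of job_B = 15
Next fire of job_B after T=264: (264//15+1)*15 = 270

Answer: interval=15 next_fire=270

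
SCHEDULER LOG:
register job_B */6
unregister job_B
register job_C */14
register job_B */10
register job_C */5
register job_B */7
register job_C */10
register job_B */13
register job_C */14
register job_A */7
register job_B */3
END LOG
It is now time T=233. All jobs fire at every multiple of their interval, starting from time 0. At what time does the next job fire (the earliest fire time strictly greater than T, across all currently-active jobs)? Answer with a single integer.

Answer: 234

Derivation:
Op 1: register job_B */6 -> active={job_B:*/6}
Op 2: unregister job_B -> active={}
Op 3: register job_C */14 -> active={job_C:*/14}
Op 4: register job_B */10 -> active={job_B:*/10, job_C:*/14}
Op 5: register job_C */5 -> active={job_B:*/10, job_C:*/5}
Op 6: register job_B */7 -> active={job_B:*/7, job_C:*/5}
Op 7: register job_C */10 -> active={job_B:*/7, job_C:*/10}
Op 8: register job_B */13 -> active={job_B:*/13, job_C:*/10}
Op 9: register job_C */14 -> active={job_B:*/13, job_C:*/14}
Op 10: register job_A */7 -> active={job_A:*/7, job_B:*/13, job_C:*/14}
Op 11: register job_B */3 -> active={job_A:*/7, job_B:*/3, job_C:*/14}
  job_A: interval 7, next fire after T=233 is 238
  job_B: interval 3, next fire after T=233 is 234
  job_C: interval 14, next fire after T=233 is 238
Earliest fire time = 234 (job job_B)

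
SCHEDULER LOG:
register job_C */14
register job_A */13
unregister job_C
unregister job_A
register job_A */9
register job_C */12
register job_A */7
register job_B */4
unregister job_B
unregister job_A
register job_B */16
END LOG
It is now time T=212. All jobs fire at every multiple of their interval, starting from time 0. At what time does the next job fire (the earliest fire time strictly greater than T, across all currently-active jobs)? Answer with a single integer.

Answer: 216

Derivation:
Op 1: register job_C */14 -> active={job_C:*/14}
Op 2: register job_A */13 -> active={job_A:*/13, job_C:*/14}
Op 3: unregister job_C -> active={job_A:*/13}
Op 4: unregister job_A -> active={}
Op 5: register job_A */9 -> active={job_A:*/9}
Op 6: register job_C */12 -> active={job_A:*/9, job_C:*/12}
Op 7: register job_A */7 -> active={job_A:*/7, job_C:*/12}
Op 8: register job_B */4 -> active={job_A:*/7, job_B:*/4, job_C:*/12}
Op 9: unregister job_B -> active={job_A:*/7, job_C:*/12}
Op 10: unregister job_A -> active={job_C:*/12}
Op 11: register job_B */16 -> active={job_B:*/16, job_C:*/12}
  job_B: interval 16, next fire after T=212 is 224
  job_C: interval 12, next fire after T=212 is 216
Earliest fire time = 216 (job job_C)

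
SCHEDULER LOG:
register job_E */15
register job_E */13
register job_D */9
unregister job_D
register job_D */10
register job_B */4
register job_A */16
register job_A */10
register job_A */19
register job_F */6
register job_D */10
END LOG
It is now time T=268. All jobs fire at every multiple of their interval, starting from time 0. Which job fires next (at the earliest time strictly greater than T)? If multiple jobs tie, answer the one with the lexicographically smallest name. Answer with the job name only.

Op 1: register job_E */15 -> active={job_E:*/15}
Op 2: register job_E */13 -> active={job_E:*/13}
Op 3: register job_D */9 -> active={job_D:*/9, job_E:*/13}
Op 4: unregister job_D -> active={job_E:*/13}
Op 5: register job_D */10 -> active={job_D:*/10, job_E:*/13}
Op 6: register job_B */4 -> active={job_B:*/4, job_D:*/10, job_E:*/13}
Op 7: register job_A */16 -> active={job_A:*/16, job_B:*/4, job_D:*/10, job_E:*/13}
Op 8: register job_A */10 -> active={job_A:*/10, job_B:*/4, job_D:*/10, job_E:*/13}
Op 9: register job_A */19 -> active={job_A:*/19, job_B:*/4, job_D:*/10, job_E:*/13}
Op 10: register job_F */6 -> active={job_A:*/19, job_B:*/4, job_D:*/10, job_E:*/13, job_F:*/6}
Op 11: register job_D */10 -> active={job_A:*/19, job_B:*/4, job_D:*/10, job_E:*/13, job_F:*/6}
  job_A: interval 19, next fire after T=268 is 285
  job_B: interval 4, next fire after T=268 is 272
  job_D: interval 10, next fire after T=268 is 270
  job_E: interval 13, next fire after T=268 is 273
  job_F: interval 6, next fire after T=268 is 270
Earliest = 270, winner (lex tiebreak) = job_D

Answer: job_D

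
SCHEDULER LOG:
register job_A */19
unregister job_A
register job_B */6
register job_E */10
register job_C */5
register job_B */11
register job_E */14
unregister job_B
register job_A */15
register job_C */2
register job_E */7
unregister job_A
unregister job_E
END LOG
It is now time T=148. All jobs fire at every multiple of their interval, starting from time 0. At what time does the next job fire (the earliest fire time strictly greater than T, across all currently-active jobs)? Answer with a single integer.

Answer: 150

Derivation:
Op 1: register job_A */19 -> active={job_A:*/19}
Op 2: unregister job_A -> active={}
Op 3: register job_B */6 -> active={job_B:*/6}
Op 4: register job_E */10 -> active={job_B:*/6, job_E:*/10}
Op 5: register job_C */5 -> active={job_B:*/6, job_C:*/5, job_E:*/10}
Op 6: register job_B */11 -> active={job_B:*/11, job_C:*/5, job_E:*/10}
Op 7: register job_E */14 -> active={job_B:*/11, job_C:*/5, job_E:*/14}
Op 8: unregister job_B -> active={job_C:*/5, job_E:*/14}
Op 9: register job_A */15 -> active={job_A:*/15, job_C:*/5, job_E:*/14}
Op 10: register job_C */2 -> active={job_A:*/15, job_C:*/2, job_E:*/14}
Op 11: register job_E */7 -> active={job_A:*/15, job_C:*/2, job_E:*/7}
Op 12: unregister job_A -> active={job_C:*/2, job_E:*/7}
Op 13: unregister job_E -> active={job_C:*/2}
  job_C: interval 2, next fire after T=148 is 150
Earliest fire time = 150 (job job_C)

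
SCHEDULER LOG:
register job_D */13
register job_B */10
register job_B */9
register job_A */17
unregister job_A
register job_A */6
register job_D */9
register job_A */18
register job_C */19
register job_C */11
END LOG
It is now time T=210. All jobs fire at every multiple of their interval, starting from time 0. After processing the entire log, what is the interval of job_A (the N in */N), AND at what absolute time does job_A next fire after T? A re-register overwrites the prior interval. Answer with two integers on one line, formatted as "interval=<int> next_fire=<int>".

Answer: interval=18 next_fire=216

Derivation:
Op 1: register job_D */13 -> active={job_D:*/13}
Op 2: register job_B */10 -> active={job_B:*/10, job_D:*/13}
Op 3: register job_B */9 -> active={job_B:*/9, job_D:*/13}
Op 4: register job_A */17 -> active={job_A:*/17, job_B:*/9, job_D:*/13}
Op 5: unregister job_A -> active={job_B:*/9, job_D:*/13}
Op 6: register job_A */6 -> active={job_A:*/6, job_B:*/9, job_D:*/13}
Op 7: register job_D */9 -> active={job_A:*/6, job_B:*/9, job_D:*/9}
Op 8: register job_A */18 -> active={job_A:*/18, job_B:*/9, job_D:*/9}
Op 9: register job_C */19 -> active={job_A:*/18, job_B:*/9, job_C:*/19, job_D:*/9}
Op 10: register job_C */11 -> active={job_A:*/18, job_B:*/9, job_C:*/11, job_D:*/9}
Final interval of job_A = 18
Next fire of job_A after T=210: (210//18+1)*18 = 216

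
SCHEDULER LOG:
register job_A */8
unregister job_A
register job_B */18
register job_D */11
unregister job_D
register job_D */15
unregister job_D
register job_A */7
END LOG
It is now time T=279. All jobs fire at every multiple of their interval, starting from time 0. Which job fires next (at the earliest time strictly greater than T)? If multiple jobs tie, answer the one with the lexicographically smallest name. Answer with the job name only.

Op 1: register job_A */8 -> active={job_A:*/8}
Op 2: unregister job_A -> active={}
Op 3: register job_B */18 -> active={job_B:*/18}
Op 4: register job_D */11 -> active={job_B:*/18, job_D:*/11}
Op 5: unregister job_D -> active={job_B:*/18}
Op 6: register job_D */15 -> active={job_B:*/18, job_D:*/15}
Op 7: unregister job_D -> active={job_B:*/18}
Op 8: register job_A */7 -> active={job_A:*/7, job_B:*/18}
  job_A: interval 7, next fire after T=279 is 280
  job_B: interval 18, next fire after T=279 is 288
Earliest = 280, winner (lex tiebreak) = job_A

Answer: job_A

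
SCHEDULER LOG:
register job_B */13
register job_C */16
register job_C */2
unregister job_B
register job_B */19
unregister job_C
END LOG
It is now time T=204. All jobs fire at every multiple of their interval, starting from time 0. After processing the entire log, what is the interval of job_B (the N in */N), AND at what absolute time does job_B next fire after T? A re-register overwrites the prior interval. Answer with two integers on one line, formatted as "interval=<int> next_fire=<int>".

Op 1: register job_B */13 -> active={job_B:*/13}
Op 2: register job_C */16 -> active={job_B:*/13, job_C:*/16}
Op 3: register job_C */2 -> active={job_B:*/13, job_C:*/2}
Op 4: unregister job_B -> active={job_C:*/2}
Op 5: register job_B */19 -> active={job_B:*/19, job_C:*/2}
Op 6: unregister job_C -> active={job_B:*/19}
Final interval of job_B = 19
Next fire of job_B after T=204: (204//19+1)*19 = 209

Answer: interval=19 next_fire=209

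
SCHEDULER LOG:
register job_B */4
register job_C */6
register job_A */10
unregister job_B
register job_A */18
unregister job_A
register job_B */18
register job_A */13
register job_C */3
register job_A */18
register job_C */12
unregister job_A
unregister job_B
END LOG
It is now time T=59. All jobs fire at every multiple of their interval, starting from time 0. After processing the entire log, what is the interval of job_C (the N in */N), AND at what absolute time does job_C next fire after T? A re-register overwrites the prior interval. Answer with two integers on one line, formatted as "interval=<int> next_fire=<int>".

Answer: interval=12 next_fire=60

Derivation:
Op 1: register job_B */4 -> active={job_B:*/4}
Op 2: register job_C */6 -> active={job_B:*/4, job_C:*/6}
Op 3: register job_A */10 -> active={job_A:*/10, job_B:*/4, job_C:*/6}
Op 4: unregister job_B -> active={job_A:*/10, job_C:*/6}
Op 5: register job_A */18 -> active={job_A:*/18, job_C:*/6}
Op 6: unregister job_A -> active={job_C:*/6}
Op 7: register job_B */18 -> active={job_B:*/18, job_C:*/6}
Op 8: register job_A */13 -> active={job_A:*/13, job_B:*/18, job_C:*/6}
Op 9: register job_C */3 -> active={job_A:*/13, job_B:*/18, job_C:*/3}
Op 10: register job_A */18 -> active={job_A:*/18, job_B:*/18, job_C:*/3}
Op 11: register job_C */12 -> active={job_A:*/18, job_B:*/18, job_C:*/12}
Op 12: unregister job_A -> active={job_B:*/18, job_C:*/12}
Op 13: unregister job_B -> active={job_C:*/12}
Final interval of job_C = 12
Next fire of job_C after T=59: (59//12+1)*12 = 60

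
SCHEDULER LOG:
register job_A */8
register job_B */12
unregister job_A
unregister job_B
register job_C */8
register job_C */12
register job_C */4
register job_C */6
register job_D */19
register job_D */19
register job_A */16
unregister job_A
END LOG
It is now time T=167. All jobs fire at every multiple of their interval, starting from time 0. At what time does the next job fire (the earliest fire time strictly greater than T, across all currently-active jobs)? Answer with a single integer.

Answer: 168

Derivation:
Op 1: register job_A */8 -> active={job_A:*/8}
Op 2: register job_B */12 -> active={job_A:*/8, job_B:*/12}
Op 3: unregister job_A -> active={job_B:*/12}
Op 4: unregister job_B -> active={}
Op 5: register job_C */8 -> active={job_C:*/8}
Op 6: register job_C */12 -> active={job_C:*/12}
Op 7: register job_C */4 -> active={job_C:*/4}
Op 8: register job_C */6 -> active={job_C:*/6}
Op 9: register job_D */19 -> active={job_C:*/6, job_D:*/19}
Op 10: register job_D */19 -> active={job_C:*/6, job_D:*/19}
Op 11: register job_A */16 -> active={job_A:*/16, job_C:*/6, job_D:*/19}
Op 12: unregister job_A -> active={job_C:*/6, job_D:*/19}
  job_C: interval 6, next fire after T=167 is 168
  job_D: interval 19, next fire after T=167 is 171
Earliest fire time = 168 (job job_C)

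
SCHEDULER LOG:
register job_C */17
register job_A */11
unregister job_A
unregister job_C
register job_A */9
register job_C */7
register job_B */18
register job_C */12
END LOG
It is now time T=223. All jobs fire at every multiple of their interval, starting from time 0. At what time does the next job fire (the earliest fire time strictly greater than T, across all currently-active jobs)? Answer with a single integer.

Op 1: register job_C */17 -> active={job_C:*/17}
Op 2: register job_A */11 -> active={job_A:*/11, job_C:*/17}
Op 3: unregister job_A -> active={job_C:*/17}
Op 4: unregister job_C -> active={}
Op 5: register job_A */9 -> active={job_A:*/9}
Op 6: register job_C */7 -> active={job_A:*/9, job_C:*/7}
Op 7: register job_B */18 -> active={job_A:*/9, job_B:*/18, job_C:*/7}
Op 8: register job_C */12 -> active={job_A:*/9, job_B:*/18, job_C:*/12}
  job_A: interval 9, next fire after T=223 is 225
  job_B: interval 18, next fire after T=223 is 234
  job_C: interval 12, next fire after T=223 is 228
Earliest fire time = 225 (job job_A)

Answer: 225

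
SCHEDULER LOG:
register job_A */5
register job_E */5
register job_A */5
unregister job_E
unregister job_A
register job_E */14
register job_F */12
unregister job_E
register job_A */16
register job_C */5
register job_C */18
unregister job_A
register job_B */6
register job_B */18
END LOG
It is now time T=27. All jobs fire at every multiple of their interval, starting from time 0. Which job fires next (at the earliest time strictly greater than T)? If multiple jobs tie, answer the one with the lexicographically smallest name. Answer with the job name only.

Op 1: register job_A */5 -> active={job_A:*/5}
Op 2: register job_E */5 -> active={job_A:*/5, job_E:*/5}
Op 3: register job_A */5 -> active={job_A:*/5, job_E:*/5}
Op 4: unregister job_E -> active={job_A:*/5}
Op 5: unregister job_A -> active={}
Op 6: register job_E */14 -> active={job_E:*/14}
Op 7: register job_F */12 -> active={job_E:*/14, job_F:*/12}
Op 8: unregister job_E -> active={job_F:*/12}
Op 9: register job_A */16 -> active={job_A:*/16, job_F:*/12}
Op 10: register job_C */5 -> active={job_A:*/16, job_C:*/5, job_F:*/12}
Op 11: register job_C */18 -> active={job_A:*/16, job_C:*/18, job_F:*/12}
Op 12: unregister job_A -> active={job_C:*/18, job_F:*/12}
Op 13: register job_B */6 -> active={job_B:*/6, job_C:*/18, job_F:*/12}
Op 14: register job_B */18 -> active={job_B:*/18, job_C:*/18, job_F:*/12}
  job_B: interval 18, next fire after T=27 is 36
  job_C: interval 18, next fire after T=27 is 36
  job_F: interval 12, next fire after T=27 is 36
Earliest = 36, winner (lex tiebreak) = job_B

Answer: job_B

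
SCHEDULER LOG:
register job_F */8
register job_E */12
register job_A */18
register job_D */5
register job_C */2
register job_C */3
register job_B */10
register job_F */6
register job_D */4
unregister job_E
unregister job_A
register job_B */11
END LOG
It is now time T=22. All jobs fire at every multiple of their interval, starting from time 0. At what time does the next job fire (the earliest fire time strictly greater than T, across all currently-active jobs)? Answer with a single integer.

Op 1: register job_F */8 -> active={job_F:*/8}
Op 2: register job_E */12 -> active={job_E:*/12, job_F:*/8}
Op 3: register job_A */18 -> active={job_A:*/18, job_E:*/12, job_F:*/8}
Op 4: register job_D */5 -> active={job_A:*/18, job_D:*/5, job_E:*/12, job_F:*/8}
Op 5: register job_C */2 -> active={job_A:*/18, job_C:*/2, job_D:*/5, job_E:*/12, job_F:*/8}
Op 6: register job_C */3 -> active={job_A:*/18, job_C:*/3, job_D:*/5, job_E:*/12, job_F:*/8}
Op 7: register job_B */10 -> active={job_A:*/18, job_B:*/10, job_C:*/3, job_D:*/5, job_E:*/12, job_F:*/8}
Op 8: register job_F */6 -> active={job_A:*/18, job_B:*/10, job_C:*/3, job_D:*/5, job_E:*/12, job_F:*/6}
Op 9: register job_D */4 -> active={job_A:*/18, job_B:*/10, job_C:*/3, job_D:*/4, job_E:*/12, job_F:*/6}
Op 10: unregister job_E -> active={job_A:*/18, job_B:*/10, job_C:*/3, job_D:*/4, job_F:*/6}
Op 11: unregister job_A -> active={job_B:*/10, job_C:*/3, job_D:*/4, job_F:*/6}
Op 12: register job_B */11 -> active={job_B:*/11, job_C:*/3, job_D:*/4, job_F:*/6}
  job_B: interval 11, next fire after T=22 is 33
  job_C: interval 3, next fire after T=22 is 24
  job_D: interval 4, next fire after T=22 is 24
  job_F: interval 6, next fire after T=22 is 24
Earliest fire time = 24 (job job_C)

Answer: 24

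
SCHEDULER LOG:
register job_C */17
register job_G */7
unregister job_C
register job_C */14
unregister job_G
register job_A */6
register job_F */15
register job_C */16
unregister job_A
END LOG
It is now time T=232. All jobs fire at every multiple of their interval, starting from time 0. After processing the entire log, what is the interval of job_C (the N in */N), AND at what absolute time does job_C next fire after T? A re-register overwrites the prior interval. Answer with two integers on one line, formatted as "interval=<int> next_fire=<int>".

Op 1: register job_C */17 -> active={job_C:*/17}
Op 2: register job_G */7 -> active={job_C:*/17, job_G:*/7}
Op 3: unregister job_C -> active={job_G:*/7}
Op 4: register job_C */14 -> active={job_C:*/14, job_G:*/7}
Op 5: unregister job_G -> active={job_C:*/14}
Op 6: register job_A */6 -> active={job_A:*/6, job_C:*/14}
Op 7: register job_F */15 -> active={job_A:*/6, job_C:*/14, job_F:*/15}
Op 8: register job_C */16 -> active={job_A:*/6, job_C:*/16, job_F:*/15}
Op 9: unregister job_A -> active={job_C:*/16, job_F:*/15}
Final interval of job_C = 16
Next fire of job_C after T=232: (232//16+1)*16 = 240

Answer: interval=16 next_fire=240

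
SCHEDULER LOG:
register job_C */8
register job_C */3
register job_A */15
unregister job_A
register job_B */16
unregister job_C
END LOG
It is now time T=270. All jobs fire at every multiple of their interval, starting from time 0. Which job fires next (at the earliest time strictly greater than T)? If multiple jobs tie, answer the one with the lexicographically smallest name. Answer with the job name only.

Answer: job_B

Derivation:
Op 1: register job_C */8 -> active={job_C:*/8}
Op 2: register job_C */3 -> active={job_C:*/3}
Op 3: register job_A */15 -> active={job_A:*/15, job_C:*/3}
Op 4: unregister job_A -> active={job_C:*/3}
Op 5: register job_B */16 -> active={job_B:*/16, job_C:*/3}
Op 6: unregister job_C -> active={job_B:*/16}
  job_B: interval 16, next fire after T=270 is 272
Earliest = 272, winner (lex tiebreak) = job_B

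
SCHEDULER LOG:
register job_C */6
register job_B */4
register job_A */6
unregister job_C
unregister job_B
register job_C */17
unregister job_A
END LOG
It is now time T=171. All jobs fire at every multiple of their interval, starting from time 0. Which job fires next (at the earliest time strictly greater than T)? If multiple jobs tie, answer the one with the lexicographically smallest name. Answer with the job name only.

Answer: job_C

Derivation:
Op 1: register job_C */6 -> active={job_C:*/6}
Op 2: register job_B */4 -> active={job_B:*/4, job_C:*/6}
Op 3: register job_A */6 -> active={job_A:*/6, job_B:*/4, job_C:*/6}
Op 4: unregister job_C -> active={job_A:*/6, job_B:*/4}
Op 5: unregister job_B -> active={job_A:*/6}
Op 6: register job_C */17 -> active={job_A:*/6, job_C:*/17}
Op 7: unregister job_A -> active={job_C:*/17}
  job_C: interval 17, next fire after T=171 is 187
Earliest = 187, winner (lex tiebreak) = job_C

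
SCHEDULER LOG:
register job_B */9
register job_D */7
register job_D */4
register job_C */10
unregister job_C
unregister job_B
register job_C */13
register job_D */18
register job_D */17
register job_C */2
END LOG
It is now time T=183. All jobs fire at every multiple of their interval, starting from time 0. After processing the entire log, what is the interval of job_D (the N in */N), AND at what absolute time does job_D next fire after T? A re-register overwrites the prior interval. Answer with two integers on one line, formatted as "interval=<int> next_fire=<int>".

Op 1: register job_B */9 -> active={job_B:*/9}
Op 2: register job_D */7 -> active={job_B:*/9, job_D:*/7}
Op 3: register job_D */4 -> active={job_B:*/9, job_D:*/4}
Op 4: register job_C */10 -> active={job_B:*/9, job_C:*/10, job_D:*/4}
Op 5: unregister job_C -> active={job_B:*/9, job_D:*/4}
Op 6: unregister job_B -> active={job_D:*/4}
Op 7: register job_C */13 -> active={job_C:*/13, job_D:*/4}
Op 8: register job_D */18 -> active={job_C:*/13, job_D:*/18}
Op 9: register job_D */17 -> active={job_C:*/13, job_D:*/17}
Op 10: register job_C */2 -> active={job_C:*/2, job_D:*/17}
Final interval of job_D = 17
Next fire of job_D after T=183: (183//17+1)*17 = 187

Answer: interval=17 next_fire=187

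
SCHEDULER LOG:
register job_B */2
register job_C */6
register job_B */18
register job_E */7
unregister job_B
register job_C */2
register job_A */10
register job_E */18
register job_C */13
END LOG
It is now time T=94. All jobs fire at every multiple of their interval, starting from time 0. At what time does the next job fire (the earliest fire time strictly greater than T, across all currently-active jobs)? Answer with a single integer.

Op 1: register job_B */2 -> active={job_B:*/2}
Op 2: register job_C */6 -> active={job_B:*/2, job_C:*/6}
Op 3: register job_B */18 -> active={job_B:*/18, job_C:*/6}
Op 4: register job_E */7 -> active={job_B:*/18, job_C:*/6, job_E:*/7}
Op 5: unregister job_B -> active={job_C:*/6, job_E:*/7}
Op 6: register job_C */2 -> active={job_C:*/2, job_E:*/7}
Op 7: register job_A */10 -> active={job_A:*/10, job_C:*/2, job_E:*/7}
Op 8: register job_E */18 -> active={job_A:*/10, job_C:*/2, job_E:*/18}
Op 9: register job_C */13 -> active={job_A:*/10, job_C:*/13, job_E:*/18}
  job_A: interval 10, next fire after T=94 is 100
  job_C: interval 13, next fire after T=94 is 104
  job_E: interval 18, next fire after T=94 is 108
Earliest fire time = 100 (job job_A)

Answer: 100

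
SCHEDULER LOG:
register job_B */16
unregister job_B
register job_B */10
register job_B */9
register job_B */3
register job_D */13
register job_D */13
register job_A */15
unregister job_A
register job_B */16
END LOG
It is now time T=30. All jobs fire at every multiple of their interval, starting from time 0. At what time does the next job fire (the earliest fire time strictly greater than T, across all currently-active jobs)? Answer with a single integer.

Op 1: register job_B */16 -> active={job_B:*/16}
Op 2: unregister job_B -> active={}
Op 3: register job_B */10 -> active={job_B:*/10}
Op 4: register job_B */9 -> active={job_B:*/9}
Op 5: register job_B */3 -> active={job_B:*/3}
Op 6: register job_D */13 -> active={job_B:*/3, job_D:*/13}
Op 7: register job_D */13 -> active={job_B:*/3, job_D:*/13}
Op 8: register job_A */15 -> active={job_A:*/15, job_B:*/3, job_D:*/13}
Op 9: unregister job_A -> active={job_B:*/3, job_D:*/13}
Op 10: register job_B */16 -> active={job_B:*/16, job_D:*/13}
  job_B: interval 16, next fire after T=30 is 32
  job_D: interval 13, next fire after T=30 is 39
Earliest fire time = 32 (job job_B)

Answer: 32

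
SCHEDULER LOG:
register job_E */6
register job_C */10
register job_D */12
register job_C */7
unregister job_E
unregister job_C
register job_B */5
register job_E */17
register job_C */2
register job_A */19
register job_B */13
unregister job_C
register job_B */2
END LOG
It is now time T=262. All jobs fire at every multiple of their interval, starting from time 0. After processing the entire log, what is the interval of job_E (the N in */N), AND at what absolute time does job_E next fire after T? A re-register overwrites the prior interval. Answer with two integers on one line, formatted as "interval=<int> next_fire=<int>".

Op 1: register job_E */6 -> active={job_E:*/6}
Op 2: register job_C */10 -> active={job_C:*/10, job_E:*/6}
Op 3: register job_D */12 -> active={job_C:*/10, job_D:*/12, job_E:*/6}
Op 4: register job_C */7 -> active={job_C:*/7, job_D:*/12, job_E:*/6}
Op 5: unregister job_E -> active={job_C:*/7, job_D:*/12}
Op 6: unregister job_C -> active={job_D:*/12}
Op 7: register job_B */5 -> active={job_B:*/5, job_D:*/12}
Op 8: register job_E */17 -> active={job_B:*/5, job_D:*/12, job_E:*/17}
Op 9: register job_C */2 -> active={job_B:*/5, job_C:*/2, job_D:*/12, job_E:*/17}
Op 10: register job_A */19 -> active={job_A:*/19, job_B:*/5, job_C:*/2, job_D:*/12, job_E:*/17}
Op 11: register job_B */13 -> active={job_A:*/19, job_B:*/13, job_C:*/2, job_D:*/12, job_E:*/17}
Op 12: unregister job_C -> active={job_A:*/19, job_B:*/13, job_D:*/12, job_E:*/17}
Op 13: register job_B */2 -> active={job_A:*/19, job_B:*/2, job_D:*/12, job_E:*/17}
Final interval of job_E = 17
Next fire of job_E after T=262: (262//17+1)*17 = 272

Answer: interval=17 next_fire=272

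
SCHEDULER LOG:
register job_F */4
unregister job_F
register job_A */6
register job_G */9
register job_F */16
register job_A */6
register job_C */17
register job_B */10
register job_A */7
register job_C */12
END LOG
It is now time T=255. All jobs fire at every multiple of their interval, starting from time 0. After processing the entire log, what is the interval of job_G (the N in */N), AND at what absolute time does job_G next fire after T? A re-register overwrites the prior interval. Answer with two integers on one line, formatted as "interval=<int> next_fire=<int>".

Op 1: register job_F */4 -> active={job_F:*/4}
Op 2: unregister job_F -> active={}
Op 3: register job_A */6 -> active={job_A:*/6}
Op 4: register job_G */9 -> active={job_A:*/6, job_G:*/9}
Op 5: register job_F */16 -> active={job_A:*/6, job_F:*/16, job_G:*/9}
Op 6: register job_A */6 -> active={job_A:*/6, job_F:*/16, job_G:*/9}
Op 7: register job_C */17 -> active={job_A:*/6, job_C:*/17, job_F:*/16, job_G:*/9}
Op 8: register job_B */10 -> active={job_A:*/6, job_B:*/10, job_C:*/17, job_F:*/16, job_G:*/9}
Op 9: register job_A */7 -> active={job_A:*/7, job_B:*/10, job_C:*/17, job_F:*/16, job_G:*/9}
Op 10: register job_C */12 -> active={job_A:*/7, job_B:*/10, job_C:*/12, job_F:*/16, job_G:*/9}
Final interval of job_G = 9
Next fire of job_G after T=255: (255//9+1)*9 = 261

Answer: interval=9 next_fire=261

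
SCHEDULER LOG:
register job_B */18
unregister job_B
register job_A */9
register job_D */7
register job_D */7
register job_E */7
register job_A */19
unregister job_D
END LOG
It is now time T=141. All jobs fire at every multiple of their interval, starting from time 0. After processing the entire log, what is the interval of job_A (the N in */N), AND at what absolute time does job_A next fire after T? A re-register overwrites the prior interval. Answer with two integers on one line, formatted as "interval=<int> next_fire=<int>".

Op 1: register job_B */18 -> active={job_B:*/18}
Op 2: unregister job_B -> active={}
Op 3: register job_A */9 -> active={job_A:*/9}
Op 4: register job_D */7 -> active={job_A:*/9, job_D:*/7}
Op 5: register job_D */7 -> active={job_A:*/9, job_D:*/7}
Op 6: register job_E */7 -> active={job_A:*/9, job_D:*/7, job_E:*/7}
Op 7: register job_A */19 -> active={job_A:*/19, job_D:*/7, job_E:*/7}
Op 8: unregister job_D -> active={job_A:*/19, job_E:*/7}
Final interval of job_A = 19
Next fire of job_A after T=141: (141//19+1)*19 = 152

Answer: interval=19 next_fire=152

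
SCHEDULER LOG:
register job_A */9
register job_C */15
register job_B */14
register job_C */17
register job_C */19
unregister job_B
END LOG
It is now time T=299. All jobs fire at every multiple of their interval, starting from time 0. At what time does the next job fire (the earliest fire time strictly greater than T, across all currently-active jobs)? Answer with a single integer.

Op 1: register job_A */9 -> active={job_A:*/9}
Op 2: register job_C */15 -> active={job_A:*/9, job_C:*/15}
Op 3: register job_B */14 -> active={job_A:*/9, job_B:*/14, job_C:*/15}
Op 4: register job_C */17 -> active={job_A:*/9, job_B:*/14, job_C:*/17}
Op 5: register job_C */19 -> active={job_A:*/9, job_B:*/14, job_C:*/19}
Op 6: unregister job_B -> active={job_A:*/9, job_C:*/19}
  job_A: interval 9, next fire after T=299 is 306
  job_C: interval 19, next fire after T=299 is 304
Earliest fire time = 304 (job job_C)

Answer: 304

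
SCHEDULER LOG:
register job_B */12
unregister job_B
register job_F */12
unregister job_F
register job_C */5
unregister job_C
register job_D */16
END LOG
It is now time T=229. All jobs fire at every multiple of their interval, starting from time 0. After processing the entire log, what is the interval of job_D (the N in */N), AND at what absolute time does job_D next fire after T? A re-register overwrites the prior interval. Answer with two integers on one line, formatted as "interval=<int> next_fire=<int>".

Answer: interval=16 next_fire=240

Derivation:
Op 1: register job_B */12 -> active={job_B:*/12}
Op 2: unregister job_B -> active={}
Op 3: register job_F */12 -> active={job_F:*/12}
Op 4: unregister job_F -> active={}
Op 5: register job_C */5 -> active={job_C:*/5}
Op 6: unregister job_C -> active={}
Op 7: register job_D */16 -> active={job_D:*/16}
Final interval of job_D = 16
Next fire of job_D after T=229: (229//16+1)*16 = 240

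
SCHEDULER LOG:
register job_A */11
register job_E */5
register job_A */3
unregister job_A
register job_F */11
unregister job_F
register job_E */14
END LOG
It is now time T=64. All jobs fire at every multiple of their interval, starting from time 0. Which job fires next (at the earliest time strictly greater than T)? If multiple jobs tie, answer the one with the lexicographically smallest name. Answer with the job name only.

Answer: job_E

Derivation:
Op 1: register job_A */11 -> active={job_A:*/11}
Op 2: register job_E */5 -> active={job_A:*/11, job_E:*/5}
Op 3: register job_A */3 -> active={job_A:*/3, job_E:*/5}
Op 4: unregister job_A -> active={job_E:*/5}
Op 5: register job_F */11 -> active={job_E:*/5, job_F:*/11}
Op 6: unregister job_F -> active={job_E:*/5}
Op 7: register job_E */14 -> active={job_E:*/14}
  job_E: interval 14, next fire after T=64 is 70
Earliest = 70, winner (lex tiebreak) = job_E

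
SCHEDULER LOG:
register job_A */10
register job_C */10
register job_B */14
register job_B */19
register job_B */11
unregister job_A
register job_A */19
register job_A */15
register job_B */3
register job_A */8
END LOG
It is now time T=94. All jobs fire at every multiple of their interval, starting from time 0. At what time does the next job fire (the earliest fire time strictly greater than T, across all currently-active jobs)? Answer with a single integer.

Answer: 96

Derivation:
Op 1: register job_A */10 -> active={job_A:*/10}
Op 2: register job_C */10 -> active={job_A:*/10, job_C:*/10}
Op 3: register job_B */14 -> active={job_A:*/10, job_B:*/14, job_C:*/10}
Op 4: register job_B */19 -> active={job_A:*/10, job_B:*/19, job_C:*/10}
Op 5: register job_B */11 -> active={job_A:*/10, job_B:*/11, job_C:*/10}
Op 6: unregister job_A -> active={job_B:*/11, job_C:*/10}
Op 7: register job_A */19 -> active={job_A:*/19, job_B:*/11, job_C:*/10}
Op 8: register job_A */15 -> active={job_A:*/15, job_B:*/11, job_C:*/10}
Op 9: register job_B */3 -> active={job_A:*/15, job_B:*/3, job_C:*/10}
Op 10: register job_A */8 -> active={job_A:*/8, job_B:*/3, job_C:*/10}
  job_A: interval 8, next fire after T=94 is 96
  job_B: interval 3, next fire after T=94 is 96
  job_C: interval 10, next fire after T=94 is 100
Earliest fire time = 96 (job job_A)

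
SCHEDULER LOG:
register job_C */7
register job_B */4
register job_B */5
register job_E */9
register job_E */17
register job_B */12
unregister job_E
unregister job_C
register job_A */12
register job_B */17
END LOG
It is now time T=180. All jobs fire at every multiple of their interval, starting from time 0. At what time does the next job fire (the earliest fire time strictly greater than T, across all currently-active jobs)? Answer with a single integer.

Op 1: register job_C */7 -> active={job_C:*/7}
Op 2: register job_B */4 -> active={job_B:*/4, job_C:*/7}
Op 3: register job_B */5 -> active={job_B:*/5, job_C:*/7}
Op 4: register job_E */9 -> active={job_B:*/5, job_C:*/7, job_E:*/9}
Op 5: register job_E */17 -> active={job_B:*/5, job_C:*/7, job_E:*/17}
Op 6: register job_B */12 -> active={job_B:*/12, job_C:*/7, job_E:*/17}
Op 7: unregister job_E -> active={job_B:*/12, job_C:*/7}
Op 8: unregister job_C -> active={job_B:*/12}
Op 9: register job_A */12 -> active={job_A:*/12, job_B:*/12}
Op 10: register job_B */17 -> active={job_A:*/12, job_B:*/17}
  job_A: interval 12, next fire after T=180 is 192
  job_B: interval 17, next fire after T=180 is 187
Earliest fire time = 187 (job job_B)

Answer: 187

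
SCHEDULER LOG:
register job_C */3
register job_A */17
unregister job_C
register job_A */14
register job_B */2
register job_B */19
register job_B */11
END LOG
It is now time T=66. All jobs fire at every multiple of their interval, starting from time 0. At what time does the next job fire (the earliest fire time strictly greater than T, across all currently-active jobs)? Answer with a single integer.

Op 1: register job_C */3 -> active={job_C:*/3}
Op 2: register job_A */17 -> active={job_A:*/17, job_C:*/3}
Op 3: unregister job_C -> active={job_A:*/17}
Op 4: register job_A */14 -> active={job_A:*/14}
Op 5: register job_B */2 -> active={job_A:*/14, job_B:*/2}
Op 6: register job_B */19 -> active={job_A:*/14, job_B:*/19}
Op 7: register job_B */11 -> active={job_A:*/14, job_B:*/11}
  job_A: interval 14, next fire after T=66 is 70
  job_B: interval 11, next fire after T=66 is 77
Earliest fire time = 70 (job job_A)

Answer: 70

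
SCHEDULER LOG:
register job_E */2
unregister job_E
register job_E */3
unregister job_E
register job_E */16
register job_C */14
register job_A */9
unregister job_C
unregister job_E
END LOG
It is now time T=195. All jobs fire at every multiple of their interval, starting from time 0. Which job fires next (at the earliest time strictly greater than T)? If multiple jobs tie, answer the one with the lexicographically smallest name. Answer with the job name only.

Answer: job_A

Derivation:
Op 1: register job_E */2 -> active={job_E:*/2}
Op 2: unregister job_E -> active={}
Op 3: register job_E */3 -> active={job_E:*/3}
Op 4: unregister job_E -> active={}
Op 5: register job_E */16 -> active={job_E:*/16}
Op 6: register job_C */14 -> active={job_C:*/14, job_E:*/16}
Op 7: register job_A */9 -> active={job_A:*/9, job_C:*/14, job_E:*/16}
Op 8: unregister job_C -> active={job_A:*/9, job_E:*/16}
Op 9: unregister job_E -> active={job_A:*/9}
  job_A: interval 9, next fire after T=195 is 198
Earliest = 198, winner (lex tiebreak) = job_A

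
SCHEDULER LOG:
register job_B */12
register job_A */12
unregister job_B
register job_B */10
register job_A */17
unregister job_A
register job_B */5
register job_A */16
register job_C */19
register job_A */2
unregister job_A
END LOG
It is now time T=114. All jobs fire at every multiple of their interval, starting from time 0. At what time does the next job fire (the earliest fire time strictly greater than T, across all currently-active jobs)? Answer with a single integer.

Op 1: register job_B */12 -> active={job_B:*/12}
Op 2: register job_A */12 -> active={job_A:*/12, job_B:*/12}
Op 3: unregister job_B -> active={job_A:*/12}
Op 4: register job_B */10 -> active={job_A:*/12, job_B:*/10}
Op 5: register job_A */17 -> active={job_A:*/17, job_B:*/10}
Op 6: unregister job_A -> active={job_B:*/10}
Op 7: register job_B */5 -> active={job_B:*/5}
Op 8: register job_A */16 -> active={job_A:*/16, job_B:*/5}
Op 9: register job_C */19 -> active={job_A:*/16, job_B:*/5, job_C:*/19}
Op 10: register job_A */2 -> active={job_A:*/2, job_B:*/5, job_C:*/19}
Op 11: unregister job_A -> active={job_B:*/5, job_C:*/19}
  job_B: interval 5, next fire after T=114 is 115
  job_C: interval 19, next fire after T=114 is 133
Earliest fire time = 115 (job job_B)

Answer: 115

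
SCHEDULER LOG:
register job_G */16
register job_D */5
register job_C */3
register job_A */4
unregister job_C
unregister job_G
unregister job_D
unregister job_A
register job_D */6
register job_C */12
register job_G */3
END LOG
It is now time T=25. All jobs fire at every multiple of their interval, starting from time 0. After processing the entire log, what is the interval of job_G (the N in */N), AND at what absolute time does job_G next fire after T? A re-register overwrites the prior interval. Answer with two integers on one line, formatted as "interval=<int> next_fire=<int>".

Op 1: register job_G */16 -> active={job_G:*/16}
Op 2: register job_D */5 -> active={job_D:*/5, job_G:*/16}
Op 3: register job_C */3 -> active={job_C:*/3, job_D:*/5, job_G:*/16}
Op 4: register job_A */4 -> active={job_A:*/4, job_C:*/3, job_D:*/5, job_G:*/16}
Op 5: unregister job_C -> active={job_A:*/4, job_D:*/5, job_G:*/16}
Op 6: unregister job_G -> active={job_A:*/4, job_D:*/5}
Op 7: unregister job_D -> active={job_A:*/4}
Op 8: unregister job_A -> active={}
Op 9: register job_D */6 -> active={job_D:*/6}
Op 10: register job_C */12 -> active={job_C:*/12, job_D:*/6}
Op 11: register job_G */3 -> active={job_C:*/12, job_D:*/6, job_G:*/3}
Final interval of job_G = 3
Next fire of job_G after T=25: (25//3+1)*3 = 27

Answer: interval=3 next_fire=27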